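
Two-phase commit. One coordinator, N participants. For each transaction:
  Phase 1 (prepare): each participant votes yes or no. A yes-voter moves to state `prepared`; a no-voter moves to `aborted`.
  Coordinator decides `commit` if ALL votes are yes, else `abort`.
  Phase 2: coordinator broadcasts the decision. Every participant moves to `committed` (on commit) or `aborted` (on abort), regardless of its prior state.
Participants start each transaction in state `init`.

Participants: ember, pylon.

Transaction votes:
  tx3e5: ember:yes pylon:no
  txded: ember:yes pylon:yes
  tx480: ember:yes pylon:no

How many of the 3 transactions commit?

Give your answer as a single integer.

Answer: 1

Derivation:
tx3e5: no from pylon -> abort (commits=0)
txded: all yes -> commit (commits=1)
tx480: no from pylon -> abort (commits=1)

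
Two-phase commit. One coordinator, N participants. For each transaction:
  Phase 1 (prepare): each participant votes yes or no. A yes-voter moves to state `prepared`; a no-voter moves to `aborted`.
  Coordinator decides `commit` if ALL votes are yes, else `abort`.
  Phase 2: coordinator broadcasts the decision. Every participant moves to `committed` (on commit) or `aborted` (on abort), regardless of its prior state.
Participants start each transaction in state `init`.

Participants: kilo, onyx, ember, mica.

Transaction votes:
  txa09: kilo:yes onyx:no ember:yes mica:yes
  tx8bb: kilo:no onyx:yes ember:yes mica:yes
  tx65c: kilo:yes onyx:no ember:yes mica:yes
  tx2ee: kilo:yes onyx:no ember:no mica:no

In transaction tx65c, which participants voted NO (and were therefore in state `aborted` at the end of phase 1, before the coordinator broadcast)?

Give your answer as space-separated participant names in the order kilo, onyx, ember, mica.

Answer: onyx

Derivation:
Txn tx65c phase 1: kilo yes -> prepared; onyx no -> aborted; ember yes -> prepared; mica yes -> prepared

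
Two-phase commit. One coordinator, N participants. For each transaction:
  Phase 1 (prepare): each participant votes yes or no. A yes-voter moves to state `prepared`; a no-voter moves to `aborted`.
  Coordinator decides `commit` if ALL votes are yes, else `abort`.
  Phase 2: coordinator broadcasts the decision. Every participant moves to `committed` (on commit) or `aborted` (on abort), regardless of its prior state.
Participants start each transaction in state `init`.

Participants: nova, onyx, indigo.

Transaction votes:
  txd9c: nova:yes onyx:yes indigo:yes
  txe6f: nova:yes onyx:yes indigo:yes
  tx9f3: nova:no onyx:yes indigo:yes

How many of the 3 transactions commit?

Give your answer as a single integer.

Answer: 2

Derivation:
txd9c: all yes -> commit (commits=1)
txe6f: all yes -> commit (commits=2)
tx9f3: no from nova -> abort (commits=2)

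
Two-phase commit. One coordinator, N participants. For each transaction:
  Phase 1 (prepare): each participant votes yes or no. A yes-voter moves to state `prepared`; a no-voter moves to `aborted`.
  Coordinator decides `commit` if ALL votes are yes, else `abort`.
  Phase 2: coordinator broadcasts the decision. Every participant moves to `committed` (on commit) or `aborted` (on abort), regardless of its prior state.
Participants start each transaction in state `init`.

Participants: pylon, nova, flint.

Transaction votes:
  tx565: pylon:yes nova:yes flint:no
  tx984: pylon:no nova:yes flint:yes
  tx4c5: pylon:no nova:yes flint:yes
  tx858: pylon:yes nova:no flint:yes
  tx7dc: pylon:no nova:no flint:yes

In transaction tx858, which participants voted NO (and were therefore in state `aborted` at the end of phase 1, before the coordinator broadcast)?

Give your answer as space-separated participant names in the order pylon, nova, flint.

Answer: nova

Derivation:
Txn tx858 phase 1: pylon yes -> prepared; nova no -> aborted; flint yes -> prepared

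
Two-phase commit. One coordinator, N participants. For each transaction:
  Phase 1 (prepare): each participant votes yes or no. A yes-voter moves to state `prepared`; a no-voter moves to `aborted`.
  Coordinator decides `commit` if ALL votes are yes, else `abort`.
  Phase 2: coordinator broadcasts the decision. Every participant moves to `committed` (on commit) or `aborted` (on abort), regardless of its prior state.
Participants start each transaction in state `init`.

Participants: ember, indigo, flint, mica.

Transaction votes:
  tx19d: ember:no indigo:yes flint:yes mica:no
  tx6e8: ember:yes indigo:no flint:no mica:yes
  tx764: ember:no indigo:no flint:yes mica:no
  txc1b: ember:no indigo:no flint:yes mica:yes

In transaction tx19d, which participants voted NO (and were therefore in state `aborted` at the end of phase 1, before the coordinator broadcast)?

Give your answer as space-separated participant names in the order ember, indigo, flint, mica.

Answer: ember mica

Derivation:
Txn tx19d phase 1: ember no -> aborted; indigo yes -> prepared; flint yes -> prepared; mica no -> aborted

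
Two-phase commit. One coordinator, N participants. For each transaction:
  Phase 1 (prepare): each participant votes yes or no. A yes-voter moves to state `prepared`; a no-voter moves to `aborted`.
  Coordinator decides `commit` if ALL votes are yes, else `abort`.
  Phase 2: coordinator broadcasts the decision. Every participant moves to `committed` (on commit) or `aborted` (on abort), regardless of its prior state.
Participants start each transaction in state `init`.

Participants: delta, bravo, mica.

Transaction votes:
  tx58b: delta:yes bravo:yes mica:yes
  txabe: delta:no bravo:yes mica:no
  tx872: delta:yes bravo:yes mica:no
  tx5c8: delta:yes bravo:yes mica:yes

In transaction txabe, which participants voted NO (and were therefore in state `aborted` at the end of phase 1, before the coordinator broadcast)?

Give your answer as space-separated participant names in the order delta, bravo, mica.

Txn txabe phase 1: delta no -> aborted; bravo yes -> prepared; mica no -> aborted

Answer: delta mica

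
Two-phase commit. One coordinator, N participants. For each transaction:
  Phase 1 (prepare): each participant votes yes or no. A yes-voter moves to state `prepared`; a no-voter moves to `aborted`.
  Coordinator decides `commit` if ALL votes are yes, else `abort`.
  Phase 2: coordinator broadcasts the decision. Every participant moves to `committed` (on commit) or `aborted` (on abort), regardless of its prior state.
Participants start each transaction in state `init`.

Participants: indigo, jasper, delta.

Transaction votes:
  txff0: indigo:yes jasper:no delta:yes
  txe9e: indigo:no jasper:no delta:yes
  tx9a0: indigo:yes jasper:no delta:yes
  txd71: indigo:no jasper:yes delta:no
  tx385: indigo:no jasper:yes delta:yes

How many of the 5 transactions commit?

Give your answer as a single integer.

txff0: no from jasper -> abort (commits=0)
txe9e: no from indigo, jasper -> abort (commits=0)
tx9a0: no from jasper -> abort (commits=0)
txd71: no from indigo, delta -> abort (commits=0)
tx385: no from indigo -> abort (commits=0)

Answer: 0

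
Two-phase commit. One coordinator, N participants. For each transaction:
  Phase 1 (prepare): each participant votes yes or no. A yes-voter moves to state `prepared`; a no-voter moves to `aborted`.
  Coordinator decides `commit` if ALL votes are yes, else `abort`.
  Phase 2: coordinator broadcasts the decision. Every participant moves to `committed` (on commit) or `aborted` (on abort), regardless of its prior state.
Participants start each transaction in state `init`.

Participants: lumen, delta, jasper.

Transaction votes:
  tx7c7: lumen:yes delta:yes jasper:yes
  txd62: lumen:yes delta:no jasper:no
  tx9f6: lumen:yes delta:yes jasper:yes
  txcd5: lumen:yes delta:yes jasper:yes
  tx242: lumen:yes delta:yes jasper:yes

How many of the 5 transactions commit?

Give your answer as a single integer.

Answer: 4

Derivation:
tx7c7: all yes -> commit (commits=1)
txd62: no from delta, jasper -> abort (commits=1)
tx9f6: all yes -> commit (commits=2)
txcd5: all yes -> commit (commits=3)
tx242: all yes -> commit (commits=4)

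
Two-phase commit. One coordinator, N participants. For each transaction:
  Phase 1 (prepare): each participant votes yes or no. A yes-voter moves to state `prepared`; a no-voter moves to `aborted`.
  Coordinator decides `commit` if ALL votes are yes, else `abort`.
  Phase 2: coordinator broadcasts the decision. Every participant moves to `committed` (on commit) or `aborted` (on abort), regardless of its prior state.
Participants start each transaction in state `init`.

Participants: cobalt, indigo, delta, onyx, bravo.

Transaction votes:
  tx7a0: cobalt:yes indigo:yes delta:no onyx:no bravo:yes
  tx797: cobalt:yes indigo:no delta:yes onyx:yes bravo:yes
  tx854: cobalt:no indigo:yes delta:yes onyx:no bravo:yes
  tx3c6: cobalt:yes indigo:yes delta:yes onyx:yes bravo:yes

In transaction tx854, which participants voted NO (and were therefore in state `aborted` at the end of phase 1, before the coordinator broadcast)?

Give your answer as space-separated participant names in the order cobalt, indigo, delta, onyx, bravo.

Answer: cobalt onyx

Derivation:
Txn tx854 phase 1: cobalt no -> aborted; indigo yes -> prepared; delta yes -> prepared; onyx no -> aborted; bravo yes -> prepared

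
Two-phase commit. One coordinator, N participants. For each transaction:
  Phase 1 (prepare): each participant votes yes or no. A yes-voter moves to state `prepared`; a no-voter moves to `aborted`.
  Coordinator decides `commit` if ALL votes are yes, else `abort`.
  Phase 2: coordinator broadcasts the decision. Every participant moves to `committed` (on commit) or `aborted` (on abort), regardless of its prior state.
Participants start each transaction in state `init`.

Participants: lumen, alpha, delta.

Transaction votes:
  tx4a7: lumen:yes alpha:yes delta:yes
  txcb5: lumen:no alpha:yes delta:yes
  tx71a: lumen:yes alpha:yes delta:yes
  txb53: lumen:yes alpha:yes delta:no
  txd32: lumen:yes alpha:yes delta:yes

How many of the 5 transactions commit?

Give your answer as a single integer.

Answer: 3

Derivation:
tx4a7: all yes -> commit (commits=1)
txcb5: no from lumen -> abort (commits=1)
tx71a: all yes -> commit (commits=2)
txb53: no from delta -> abort (commits=2)
txd32: all yes -> commit (commits=3)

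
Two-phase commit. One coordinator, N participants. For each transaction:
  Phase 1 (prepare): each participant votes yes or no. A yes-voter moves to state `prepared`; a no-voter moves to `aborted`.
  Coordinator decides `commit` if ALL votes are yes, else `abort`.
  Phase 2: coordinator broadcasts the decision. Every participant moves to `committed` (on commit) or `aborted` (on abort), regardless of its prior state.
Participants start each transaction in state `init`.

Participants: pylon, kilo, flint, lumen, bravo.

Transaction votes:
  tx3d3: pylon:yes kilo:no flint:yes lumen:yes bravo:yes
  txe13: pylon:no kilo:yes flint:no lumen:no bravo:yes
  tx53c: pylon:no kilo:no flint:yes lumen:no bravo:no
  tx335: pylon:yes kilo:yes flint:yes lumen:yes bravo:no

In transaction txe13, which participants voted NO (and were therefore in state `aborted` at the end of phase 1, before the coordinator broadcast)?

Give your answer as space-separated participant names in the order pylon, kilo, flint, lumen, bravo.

Answer: pylon flint lumen

Derivation:
Txn txe13 phase 1: pylon no -> aborted; kilo yes -> prepared; flint no -> aborted; lumen no -> aborted; bravo yes -> prepared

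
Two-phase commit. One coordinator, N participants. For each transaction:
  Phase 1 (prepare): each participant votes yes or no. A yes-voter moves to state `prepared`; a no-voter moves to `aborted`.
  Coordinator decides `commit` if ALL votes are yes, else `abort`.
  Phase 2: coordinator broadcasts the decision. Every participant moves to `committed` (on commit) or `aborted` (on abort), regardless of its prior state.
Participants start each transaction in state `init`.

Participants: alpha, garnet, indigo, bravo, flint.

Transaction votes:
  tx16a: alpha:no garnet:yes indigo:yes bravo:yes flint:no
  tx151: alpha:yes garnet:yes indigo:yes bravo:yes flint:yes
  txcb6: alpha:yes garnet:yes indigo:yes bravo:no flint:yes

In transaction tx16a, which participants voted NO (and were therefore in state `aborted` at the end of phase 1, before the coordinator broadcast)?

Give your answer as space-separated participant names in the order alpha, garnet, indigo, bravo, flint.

Txn tx16a phase 1: alpha no -> aborted; garnet yes -> prepared; indigo yes -> prepared; bravo yes -> prepared; flint no -> aborted

Answer: alpha flint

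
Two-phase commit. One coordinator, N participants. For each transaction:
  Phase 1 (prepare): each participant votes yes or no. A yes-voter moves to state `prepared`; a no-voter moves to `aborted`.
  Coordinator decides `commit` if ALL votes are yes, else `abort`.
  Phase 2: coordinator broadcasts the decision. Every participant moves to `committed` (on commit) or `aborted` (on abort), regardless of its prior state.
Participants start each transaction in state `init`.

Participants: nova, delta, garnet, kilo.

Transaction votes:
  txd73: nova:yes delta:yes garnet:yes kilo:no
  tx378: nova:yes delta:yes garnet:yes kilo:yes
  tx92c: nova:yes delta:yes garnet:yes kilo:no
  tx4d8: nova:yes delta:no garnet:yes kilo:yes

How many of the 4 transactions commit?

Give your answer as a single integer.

Answer: 1

Derivation:
txd73: no from kilo -> abort (commits=0)
tx378: all yes -> commit (commits=1)
tx92c: no from kilo -> abort (commits=1)
tx4d8: no from delta -> abort (commits=1)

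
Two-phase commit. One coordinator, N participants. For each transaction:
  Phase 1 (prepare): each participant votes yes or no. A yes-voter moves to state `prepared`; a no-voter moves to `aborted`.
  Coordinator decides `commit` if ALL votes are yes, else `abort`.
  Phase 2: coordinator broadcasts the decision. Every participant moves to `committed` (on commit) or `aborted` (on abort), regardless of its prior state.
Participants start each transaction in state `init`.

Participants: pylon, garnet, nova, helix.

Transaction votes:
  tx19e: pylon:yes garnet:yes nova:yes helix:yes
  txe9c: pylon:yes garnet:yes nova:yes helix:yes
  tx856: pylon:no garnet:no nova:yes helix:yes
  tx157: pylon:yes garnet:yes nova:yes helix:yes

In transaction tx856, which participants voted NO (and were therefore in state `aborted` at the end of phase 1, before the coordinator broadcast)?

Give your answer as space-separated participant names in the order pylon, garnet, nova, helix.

Txn tx856 phase 1: pylon no -> aborted; garnet no -> aborted; nova yes -> prepared; helix yes -> prepared

Answer: pylon garnet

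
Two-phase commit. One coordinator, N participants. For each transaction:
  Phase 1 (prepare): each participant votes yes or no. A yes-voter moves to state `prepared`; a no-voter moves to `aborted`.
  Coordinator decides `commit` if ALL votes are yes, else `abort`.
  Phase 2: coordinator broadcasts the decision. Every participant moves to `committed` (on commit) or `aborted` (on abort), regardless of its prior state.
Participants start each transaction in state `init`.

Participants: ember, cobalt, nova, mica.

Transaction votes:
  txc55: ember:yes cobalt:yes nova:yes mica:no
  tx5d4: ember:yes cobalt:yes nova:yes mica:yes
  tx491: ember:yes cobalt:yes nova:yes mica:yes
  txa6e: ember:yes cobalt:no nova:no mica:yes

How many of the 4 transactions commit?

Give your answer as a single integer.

Answer: 2

Derivation:
txc55: no from mica -> abort (commits=0)
tx5d4: all yes -> commit (commits=1)
tx491: all yes -> commit (commits=2)
txa6e: no from cobalt, nova -> abort (commits=2)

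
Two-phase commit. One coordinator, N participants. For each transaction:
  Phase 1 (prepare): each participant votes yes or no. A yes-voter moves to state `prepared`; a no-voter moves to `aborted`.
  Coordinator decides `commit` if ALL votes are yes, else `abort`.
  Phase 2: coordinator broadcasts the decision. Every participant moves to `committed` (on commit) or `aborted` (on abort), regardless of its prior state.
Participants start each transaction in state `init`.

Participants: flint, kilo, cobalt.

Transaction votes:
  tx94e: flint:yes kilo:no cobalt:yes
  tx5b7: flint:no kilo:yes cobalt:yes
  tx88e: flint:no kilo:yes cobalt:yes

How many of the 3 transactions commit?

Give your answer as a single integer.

tx94e: no from kilo -> abort (commits=0)
tx5b7: no from flint -> abort (commits=0)
tx88e: no from flint -> abort (commits=0)

Answer: 0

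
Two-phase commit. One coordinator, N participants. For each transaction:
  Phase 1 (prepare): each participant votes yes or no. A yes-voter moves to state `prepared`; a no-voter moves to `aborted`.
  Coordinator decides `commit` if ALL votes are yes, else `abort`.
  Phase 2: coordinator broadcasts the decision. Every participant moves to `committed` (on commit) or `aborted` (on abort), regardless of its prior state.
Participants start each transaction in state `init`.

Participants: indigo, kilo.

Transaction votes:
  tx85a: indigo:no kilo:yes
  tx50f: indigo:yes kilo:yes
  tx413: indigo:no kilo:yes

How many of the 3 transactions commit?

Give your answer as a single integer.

Answer: 1

Derivation:
tx85a: no from indigo -> abort (commits=0)
tx50f: all yes -> commit (commits=1)
tx413: no from indigo -> abort (commits=1)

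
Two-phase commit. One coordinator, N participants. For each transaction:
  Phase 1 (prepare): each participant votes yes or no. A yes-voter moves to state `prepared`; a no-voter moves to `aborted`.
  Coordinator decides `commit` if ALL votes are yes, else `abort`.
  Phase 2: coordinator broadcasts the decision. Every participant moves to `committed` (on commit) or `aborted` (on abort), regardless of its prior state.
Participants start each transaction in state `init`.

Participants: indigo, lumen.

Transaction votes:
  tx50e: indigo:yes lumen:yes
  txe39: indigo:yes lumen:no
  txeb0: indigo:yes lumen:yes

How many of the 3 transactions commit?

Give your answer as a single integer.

tx50e: all yes -> commit (commits=1)
txe39: no from lumen -> abort (commits=1)
txeb0: all yes -> commit (commits=2)

Answer: 2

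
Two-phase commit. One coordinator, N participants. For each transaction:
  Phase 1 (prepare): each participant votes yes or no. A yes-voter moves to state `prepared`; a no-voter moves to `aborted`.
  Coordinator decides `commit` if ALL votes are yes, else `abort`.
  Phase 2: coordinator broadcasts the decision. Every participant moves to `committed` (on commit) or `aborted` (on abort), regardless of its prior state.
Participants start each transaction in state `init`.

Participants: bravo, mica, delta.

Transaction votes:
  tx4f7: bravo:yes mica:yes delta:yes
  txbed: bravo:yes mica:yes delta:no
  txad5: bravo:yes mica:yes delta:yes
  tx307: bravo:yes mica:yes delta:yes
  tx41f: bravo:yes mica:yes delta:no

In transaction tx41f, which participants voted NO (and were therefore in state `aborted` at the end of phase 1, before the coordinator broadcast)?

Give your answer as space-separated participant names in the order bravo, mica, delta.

Answer: delta

Derivation:
Txn tx41f phase 1: bravo yes -> prepared; mica yes -> prepared; delta no -> aborted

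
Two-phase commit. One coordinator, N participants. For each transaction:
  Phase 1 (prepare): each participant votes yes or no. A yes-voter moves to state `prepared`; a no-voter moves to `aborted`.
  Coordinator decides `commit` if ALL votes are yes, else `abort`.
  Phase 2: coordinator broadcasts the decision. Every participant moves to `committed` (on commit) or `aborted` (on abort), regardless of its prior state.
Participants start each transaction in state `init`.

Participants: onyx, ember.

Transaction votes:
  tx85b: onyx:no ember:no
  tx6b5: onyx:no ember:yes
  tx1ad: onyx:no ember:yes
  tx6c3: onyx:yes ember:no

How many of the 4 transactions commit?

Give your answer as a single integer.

Answer: 0

Derivation:
tx85b: no from onyx, ember -> abort (commits=0)
tx6b5: no from onyx -> abort (commits=0)
tx1ad: no from onyx -> abort (commits=0)
tx6c3: no from ember -> abort (commits=0)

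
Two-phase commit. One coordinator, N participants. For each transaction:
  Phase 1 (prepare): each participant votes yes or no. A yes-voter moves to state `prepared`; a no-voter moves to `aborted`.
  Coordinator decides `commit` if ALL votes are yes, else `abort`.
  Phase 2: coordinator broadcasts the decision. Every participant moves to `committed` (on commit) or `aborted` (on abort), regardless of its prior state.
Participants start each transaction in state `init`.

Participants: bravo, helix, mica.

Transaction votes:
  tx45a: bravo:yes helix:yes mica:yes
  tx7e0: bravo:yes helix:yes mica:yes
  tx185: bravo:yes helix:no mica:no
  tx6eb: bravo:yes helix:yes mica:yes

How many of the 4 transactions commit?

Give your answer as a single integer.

tx45a: all yes -> commit (commits=1)
tx7e0: all yes -> commit (commits=2)
tx185: no from helix, mica -> abort (commits=2)
tx6eb: all yes -> commit (commits=3)

Answer: 3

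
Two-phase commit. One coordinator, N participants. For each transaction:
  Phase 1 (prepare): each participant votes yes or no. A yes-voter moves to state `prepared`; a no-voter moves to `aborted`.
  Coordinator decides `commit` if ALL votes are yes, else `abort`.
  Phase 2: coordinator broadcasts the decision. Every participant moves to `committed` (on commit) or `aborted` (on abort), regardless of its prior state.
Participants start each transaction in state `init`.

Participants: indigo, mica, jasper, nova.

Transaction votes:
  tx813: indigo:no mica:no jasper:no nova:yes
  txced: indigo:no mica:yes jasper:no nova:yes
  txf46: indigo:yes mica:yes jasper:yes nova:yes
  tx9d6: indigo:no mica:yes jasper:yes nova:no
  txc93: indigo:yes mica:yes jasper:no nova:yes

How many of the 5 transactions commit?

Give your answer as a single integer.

tx813: no from indigo, mica, jasper -> abort (commits=0)
txced: no from indigo, jasper -> abort (commits=0)
txf46: all yes -> commit (commits=1)
tx9d6: no from indigo, nova -> abort (commits=1)
txc93: no from jasper -> abort (commits=1)

Answer: 1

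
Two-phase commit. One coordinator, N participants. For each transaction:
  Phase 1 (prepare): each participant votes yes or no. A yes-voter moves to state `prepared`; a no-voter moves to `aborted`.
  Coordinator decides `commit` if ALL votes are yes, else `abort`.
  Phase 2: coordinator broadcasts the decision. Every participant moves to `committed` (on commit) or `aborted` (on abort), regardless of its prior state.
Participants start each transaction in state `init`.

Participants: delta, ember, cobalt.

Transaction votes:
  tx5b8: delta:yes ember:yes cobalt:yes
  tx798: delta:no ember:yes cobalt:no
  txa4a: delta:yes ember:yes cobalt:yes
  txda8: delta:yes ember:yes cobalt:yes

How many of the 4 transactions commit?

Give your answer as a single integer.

Answer: 3

Derivation:
tx5b8: all yes -> commit (commits=1)
tx798: no from delta, cobalt -> abort (commits=1)
txa4a: all yes -> commit (commits=2)
txda8: all yes -> commit (commits=3)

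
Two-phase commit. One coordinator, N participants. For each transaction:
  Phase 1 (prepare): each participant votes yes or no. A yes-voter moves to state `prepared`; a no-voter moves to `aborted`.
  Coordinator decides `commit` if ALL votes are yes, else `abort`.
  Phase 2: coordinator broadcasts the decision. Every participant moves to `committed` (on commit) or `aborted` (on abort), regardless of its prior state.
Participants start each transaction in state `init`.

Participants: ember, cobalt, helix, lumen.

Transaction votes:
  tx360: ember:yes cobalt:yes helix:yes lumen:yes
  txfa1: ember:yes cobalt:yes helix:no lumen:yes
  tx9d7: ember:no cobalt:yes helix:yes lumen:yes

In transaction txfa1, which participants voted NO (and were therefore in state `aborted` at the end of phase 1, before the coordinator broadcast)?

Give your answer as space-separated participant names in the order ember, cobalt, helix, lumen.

Txn txfa1 phase 1: ember yes -> prepared; cobalt yes -> prepared; helix no -> aborted; lumen yes -> prepared

Answer: helix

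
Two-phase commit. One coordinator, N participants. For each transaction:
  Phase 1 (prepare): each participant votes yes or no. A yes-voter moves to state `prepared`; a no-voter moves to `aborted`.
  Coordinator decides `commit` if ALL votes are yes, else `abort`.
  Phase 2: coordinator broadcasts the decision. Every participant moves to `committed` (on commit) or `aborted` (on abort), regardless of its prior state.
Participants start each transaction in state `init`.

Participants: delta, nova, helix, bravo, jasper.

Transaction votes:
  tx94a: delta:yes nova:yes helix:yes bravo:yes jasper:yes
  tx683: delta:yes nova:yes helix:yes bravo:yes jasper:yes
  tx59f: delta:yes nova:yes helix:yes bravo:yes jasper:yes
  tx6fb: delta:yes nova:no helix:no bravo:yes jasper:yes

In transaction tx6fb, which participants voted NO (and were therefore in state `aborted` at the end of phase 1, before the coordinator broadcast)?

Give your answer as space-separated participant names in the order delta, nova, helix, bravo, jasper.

Txn tx6fb phase 1: delta yes -> prepared; nova no -> aborted; helix no -> aborted; bravo yes -> prepared; jasper yes -> prepared

Answer: nova helix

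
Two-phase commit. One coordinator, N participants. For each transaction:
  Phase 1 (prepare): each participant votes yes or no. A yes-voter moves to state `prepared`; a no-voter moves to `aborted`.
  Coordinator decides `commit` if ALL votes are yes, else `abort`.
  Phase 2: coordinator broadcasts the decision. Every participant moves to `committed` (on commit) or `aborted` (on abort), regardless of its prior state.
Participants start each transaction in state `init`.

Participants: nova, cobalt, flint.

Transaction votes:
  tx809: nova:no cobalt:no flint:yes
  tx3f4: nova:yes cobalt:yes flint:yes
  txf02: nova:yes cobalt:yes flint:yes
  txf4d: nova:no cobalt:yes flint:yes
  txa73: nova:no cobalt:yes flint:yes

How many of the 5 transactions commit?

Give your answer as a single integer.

tx809: no from nova, cobalt -> abort (commits=0)
tx3f4: all yes -> commit (commits=1)
txf02: all yes -> commit (commits=2)
txf4d: no from nova -> abort (commits=2)
txa73: no from nova -> abort (commits=2)

Answer: 2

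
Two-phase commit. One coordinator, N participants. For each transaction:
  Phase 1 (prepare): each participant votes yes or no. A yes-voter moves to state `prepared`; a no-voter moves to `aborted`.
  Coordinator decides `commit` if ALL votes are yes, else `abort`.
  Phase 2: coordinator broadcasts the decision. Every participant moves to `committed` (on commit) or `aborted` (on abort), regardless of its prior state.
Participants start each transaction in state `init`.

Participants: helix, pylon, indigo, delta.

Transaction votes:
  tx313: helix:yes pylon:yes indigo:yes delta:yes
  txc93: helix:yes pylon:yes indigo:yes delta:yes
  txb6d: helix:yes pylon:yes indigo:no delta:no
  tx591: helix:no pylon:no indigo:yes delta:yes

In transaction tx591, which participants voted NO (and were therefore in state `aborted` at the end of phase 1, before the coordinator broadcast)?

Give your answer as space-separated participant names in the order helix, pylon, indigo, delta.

Answer: helix pylon

Derivation:
Txn tx591 phase 1: helix no -> aborted; pylon no -> aborted; indigo yes -> prepared; delta yes -> prepared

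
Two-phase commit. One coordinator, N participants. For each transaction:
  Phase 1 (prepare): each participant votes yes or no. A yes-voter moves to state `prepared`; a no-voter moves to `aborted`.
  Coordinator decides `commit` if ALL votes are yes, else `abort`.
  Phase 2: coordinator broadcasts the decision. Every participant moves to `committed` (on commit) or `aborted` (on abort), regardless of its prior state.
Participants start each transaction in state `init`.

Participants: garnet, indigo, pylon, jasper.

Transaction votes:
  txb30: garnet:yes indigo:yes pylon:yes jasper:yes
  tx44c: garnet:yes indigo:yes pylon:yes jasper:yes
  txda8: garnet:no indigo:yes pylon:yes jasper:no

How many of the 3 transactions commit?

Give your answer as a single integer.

txb30: all yes -> commit (commits=1)
tx44c: all yes -> commit (commits=2)
txda8: no from garnet, jasper -> abort (commits=2)

Answer: 2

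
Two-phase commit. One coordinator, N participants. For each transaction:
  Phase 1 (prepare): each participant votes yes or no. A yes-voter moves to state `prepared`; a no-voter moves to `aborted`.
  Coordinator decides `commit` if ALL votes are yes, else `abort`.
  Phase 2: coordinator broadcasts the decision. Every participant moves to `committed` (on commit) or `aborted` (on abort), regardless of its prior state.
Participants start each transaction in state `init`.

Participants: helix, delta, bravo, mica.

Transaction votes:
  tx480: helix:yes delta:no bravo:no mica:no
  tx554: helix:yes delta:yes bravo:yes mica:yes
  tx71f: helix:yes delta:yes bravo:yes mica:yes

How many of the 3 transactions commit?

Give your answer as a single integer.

Answer: 2

Derivation:
tx480: no from delta, bravo, mica -> abort (commits=0)
tx554: all yes -> commit (commits=1)
tx71f: all yes -> commit (commits=2)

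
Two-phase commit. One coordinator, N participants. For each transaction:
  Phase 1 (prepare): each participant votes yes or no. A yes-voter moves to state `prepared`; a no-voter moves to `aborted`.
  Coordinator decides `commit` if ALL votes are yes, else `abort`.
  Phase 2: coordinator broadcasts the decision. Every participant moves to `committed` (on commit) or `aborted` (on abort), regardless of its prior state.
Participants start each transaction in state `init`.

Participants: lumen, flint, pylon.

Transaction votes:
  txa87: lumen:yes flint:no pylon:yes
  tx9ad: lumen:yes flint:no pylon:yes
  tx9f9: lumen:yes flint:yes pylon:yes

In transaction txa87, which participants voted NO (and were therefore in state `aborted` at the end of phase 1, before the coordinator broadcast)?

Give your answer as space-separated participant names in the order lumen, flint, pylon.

Answer: flint

Derivation:
Txn txa87 phase 1: lumen yes -> prepared; flint no -> aborted; pylon yes -> prepared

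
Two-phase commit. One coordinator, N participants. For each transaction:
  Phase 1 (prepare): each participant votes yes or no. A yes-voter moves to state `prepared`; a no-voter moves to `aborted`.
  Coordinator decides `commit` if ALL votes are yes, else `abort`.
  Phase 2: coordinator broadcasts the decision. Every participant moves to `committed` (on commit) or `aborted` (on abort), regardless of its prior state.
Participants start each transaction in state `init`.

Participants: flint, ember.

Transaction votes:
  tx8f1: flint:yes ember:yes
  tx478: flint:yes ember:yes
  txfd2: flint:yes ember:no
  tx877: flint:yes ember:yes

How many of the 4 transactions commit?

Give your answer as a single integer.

tx8f1: all yes -> commit (commits=1)
tx478: all yes -> commit (commits=2)
txfd2: no from ember -> abort (commits=2)
tx877: all yes -> commit (commits=3)

Answer: 3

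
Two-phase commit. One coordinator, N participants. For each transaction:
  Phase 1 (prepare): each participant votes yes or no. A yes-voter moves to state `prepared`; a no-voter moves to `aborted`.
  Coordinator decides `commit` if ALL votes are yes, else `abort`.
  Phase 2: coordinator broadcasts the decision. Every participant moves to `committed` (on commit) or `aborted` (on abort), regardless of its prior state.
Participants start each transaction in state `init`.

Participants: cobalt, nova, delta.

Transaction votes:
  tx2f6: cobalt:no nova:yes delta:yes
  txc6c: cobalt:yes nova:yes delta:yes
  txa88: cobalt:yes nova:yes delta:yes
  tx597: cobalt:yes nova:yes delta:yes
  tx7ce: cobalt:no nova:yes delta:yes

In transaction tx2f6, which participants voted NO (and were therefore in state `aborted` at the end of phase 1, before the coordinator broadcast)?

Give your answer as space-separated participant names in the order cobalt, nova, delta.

Answer: cobalt

Derivation:
Txn tx2f6 phase 1: cobalt no -> aborted; nova yes -> prepared; delta yes -> prepared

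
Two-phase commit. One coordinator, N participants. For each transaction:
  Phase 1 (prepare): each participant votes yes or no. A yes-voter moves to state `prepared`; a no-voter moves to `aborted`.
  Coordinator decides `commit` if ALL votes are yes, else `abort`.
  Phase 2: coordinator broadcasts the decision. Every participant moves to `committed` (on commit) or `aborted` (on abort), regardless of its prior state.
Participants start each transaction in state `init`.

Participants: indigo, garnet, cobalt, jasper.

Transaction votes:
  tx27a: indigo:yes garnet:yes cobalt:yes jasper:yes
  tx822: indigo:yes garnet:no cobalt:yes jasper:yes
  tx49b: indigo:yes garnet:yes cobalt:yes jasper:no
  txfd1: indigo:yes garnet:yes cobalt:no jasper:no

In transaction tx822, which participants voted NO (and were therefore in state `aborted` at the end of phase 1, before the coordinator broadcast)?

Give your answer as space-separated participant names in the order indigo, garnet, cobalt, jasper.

Answer: garnet

Derivation:
Txn tx822 phase 1: indigo yes -> prepared; garnet no -> aborted; cobalt yes -> prepared; jasper yes -> prepared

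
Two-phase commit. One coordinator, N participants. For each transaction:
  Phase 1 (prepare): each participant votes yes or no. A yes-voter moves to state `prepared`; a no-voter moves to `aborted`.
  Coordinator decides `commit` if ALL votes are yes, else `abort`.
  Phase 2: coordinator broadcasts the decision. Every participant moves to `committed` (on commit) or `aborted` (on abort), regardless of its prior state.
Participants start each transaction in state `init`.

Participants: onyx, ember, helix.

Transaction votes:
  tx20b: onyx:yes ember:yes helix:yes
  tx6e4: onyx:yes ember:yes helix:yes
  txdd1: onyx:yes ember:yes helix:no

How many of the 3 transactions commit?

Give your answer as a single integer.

tx20b: all yes -> commit (commits=1)
tx6e4: all yes -> commit (commits=2)
txdd1: no from helix -> abort (commits=2)

Answer: 2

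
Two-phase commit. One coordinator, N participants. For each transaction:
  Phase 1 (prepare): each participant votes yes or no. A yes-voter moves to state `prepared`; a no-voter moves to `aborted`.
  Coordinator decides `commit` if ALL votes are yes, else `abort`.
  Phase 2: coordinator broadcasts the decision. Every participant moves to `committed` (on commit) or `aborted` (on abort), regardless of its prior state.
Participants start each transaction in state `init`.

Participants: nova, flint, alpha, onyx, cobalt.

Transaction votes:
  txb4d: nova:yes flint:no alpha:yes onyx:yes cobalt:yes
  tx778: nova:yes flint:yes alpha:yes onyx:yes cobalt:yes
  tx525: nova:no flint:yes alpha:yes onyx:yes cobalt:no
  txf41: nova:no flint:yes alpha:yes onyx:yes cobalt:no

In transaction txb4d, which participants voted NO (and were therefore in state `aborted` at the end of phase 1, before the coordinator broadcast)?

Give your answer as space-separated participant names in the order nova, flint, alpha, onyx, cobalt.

Answer: flint

Derivation:
Txn txb4d phase 1: nova yes -> prepared; flint no -> aborted; alpha yes -> prepared; onyx yes -> prepared; cobalt yes -> prepared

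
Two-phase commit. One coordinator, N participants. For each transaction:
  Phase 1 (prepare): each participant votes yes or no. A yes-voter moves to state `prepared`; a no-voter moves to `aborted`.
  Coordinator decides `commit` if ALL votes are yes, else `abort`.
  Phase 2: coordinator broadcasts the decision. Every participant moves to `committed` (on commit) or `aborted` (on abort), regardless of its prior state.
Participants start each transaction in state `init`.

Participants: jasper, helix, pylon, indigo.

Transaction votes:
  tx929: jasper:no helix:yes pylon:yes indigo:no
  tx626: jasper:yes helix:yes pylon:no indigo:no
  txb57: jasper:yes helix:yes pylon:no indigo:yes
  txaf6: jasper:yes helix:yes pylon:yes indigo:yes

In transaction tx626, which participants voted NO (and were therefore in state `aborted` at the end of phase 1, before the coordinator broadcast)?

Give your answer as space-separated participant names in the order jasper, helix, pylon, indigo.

Txn tx626 phase 1: jasper yes -> prepared; helix yes -> prepared; pylon no -> aborted; indigo no -> aborted

Answer: pylon indigo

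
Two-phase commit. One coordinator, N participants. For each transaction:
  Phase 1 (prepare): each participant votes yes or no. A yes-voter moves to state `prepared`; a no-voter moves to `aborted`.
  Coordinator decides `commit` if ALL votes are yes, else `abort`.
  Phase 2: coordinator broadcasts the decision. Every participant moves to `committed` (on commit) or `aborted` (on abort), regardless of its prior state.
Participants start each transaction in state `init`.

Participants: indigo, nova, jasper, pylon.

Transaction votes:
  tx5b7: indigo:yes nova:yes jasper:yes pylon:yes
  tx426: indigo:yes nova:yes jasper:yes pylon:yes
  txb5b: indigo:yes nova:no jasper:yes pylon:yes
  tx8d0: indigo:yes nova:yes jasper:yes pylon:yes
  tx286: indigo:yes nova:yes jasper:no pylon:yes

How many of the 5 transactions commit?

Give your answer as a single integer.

Answer: 3

Derivation:
tx5b7: all yes -> commit (commits=1)
tx426: all yes -> commit (commits=2)
txb5b: no from nova -> abort (commits=2)
tx8d0: all yes -> commit (commits=3)
tx286: no from jasper -> abort (commits=3)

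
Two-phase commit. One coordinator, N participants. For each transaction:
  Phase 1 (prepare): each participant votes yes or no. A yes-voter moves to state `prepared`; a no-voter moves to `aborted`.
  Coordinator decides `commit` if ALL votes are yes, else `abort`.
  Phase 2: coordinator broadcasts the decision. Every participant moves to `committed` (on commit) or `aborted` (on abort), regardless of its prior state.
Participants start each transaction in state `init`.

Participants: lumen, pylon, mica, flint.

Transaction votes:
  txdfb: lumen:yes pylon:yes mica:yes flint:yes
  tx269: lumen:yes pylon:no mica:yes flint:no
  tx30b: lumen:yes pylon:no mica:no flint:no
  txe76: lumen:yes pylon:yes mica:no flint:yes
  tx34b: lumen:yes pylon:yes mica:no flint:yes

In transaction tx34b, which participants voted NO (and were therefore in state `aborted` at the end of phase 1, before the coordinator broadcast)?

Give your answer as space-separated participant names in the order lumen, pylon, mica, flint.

Txn tx34b phase 1: lumen yes -> prepared; pylon yes -> prepared; mica no -> aborted; flint yes -> prepared

Answer: mica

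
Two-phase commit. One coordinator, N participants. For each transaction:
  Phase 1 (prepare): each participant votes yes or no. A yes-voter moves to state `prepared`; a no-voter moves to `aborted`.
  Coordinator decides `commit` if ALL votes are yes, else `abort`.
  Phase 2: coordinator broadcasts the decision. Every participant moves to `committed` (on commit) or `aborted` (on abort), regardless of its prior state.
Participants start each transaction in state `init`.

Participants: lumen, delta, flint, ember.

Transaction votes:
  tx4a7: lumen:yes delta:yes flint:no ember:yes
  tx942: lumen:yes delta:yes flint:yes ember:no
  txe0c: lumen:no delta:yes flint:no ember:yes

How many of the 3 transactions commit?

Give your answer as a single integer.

Answer: 0

Derivation:
tx4a7: no from flint -> abort (commits=0)
tx942: no from ember -> abort (commits=0)
txe0c: no from lumen, flint -> abort (commits=0)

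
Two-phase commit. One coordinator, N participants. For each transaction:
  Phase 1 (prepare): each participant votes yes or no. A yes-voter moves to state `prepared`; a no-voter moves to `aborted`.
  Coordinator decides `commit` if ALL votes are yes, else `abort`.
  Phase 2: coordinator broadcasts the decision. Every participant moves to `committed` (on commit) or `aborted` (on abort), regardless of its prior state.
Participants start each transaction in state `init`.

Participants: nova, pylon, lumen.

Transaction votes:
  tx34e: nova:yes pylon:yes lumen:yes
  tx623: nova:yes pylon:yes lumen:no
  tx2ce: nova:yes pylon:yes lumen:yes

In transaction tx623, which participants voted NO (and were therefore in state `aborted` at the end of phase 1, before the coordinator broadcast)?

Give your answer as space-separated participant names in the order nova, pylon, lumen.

Answer: lumen

Derivation:
Txn tx623 phase 1: nova yes -> prepared; pylon yes -> prepared; lumen no -> aborted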